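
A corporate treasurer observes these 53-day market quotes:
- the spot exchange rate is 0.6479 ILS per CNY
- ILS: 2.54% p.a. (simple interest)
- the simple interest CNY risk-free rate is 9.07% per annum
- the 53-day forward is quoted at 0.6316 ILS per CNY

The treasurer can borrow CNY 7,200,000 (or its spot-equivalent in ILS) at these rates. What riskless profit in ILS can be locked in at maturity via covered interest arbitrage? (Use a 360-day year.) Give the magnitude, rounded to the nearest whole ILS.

ILS 74,081

T = 53/360 years.
Keep in CNY, deliver into the forward: 7,200,000·1.013353056·0.6316 = ILS 4,608,243.29.
Swap to ILS now, deposit: 7,200,000·0.6479·1.003739444 = ILS 4,682,324.06.
The quoted forward undervalues CNY, so borrow CNY, convert to ILS at spot, deposit the ILS at 2.54%, and buy CNY forward at 0.6316 to cover the loan.
Arbitrage profit = |4,608,243.29 − 4,682,324.06| = ILS 74,081.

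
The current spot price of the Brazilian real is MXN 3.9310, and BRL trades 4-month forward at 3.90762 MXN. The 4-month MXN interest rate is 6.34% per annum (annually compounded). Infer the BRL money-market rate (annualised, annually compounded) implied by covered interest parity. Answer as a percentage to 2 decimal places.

8.26%

T = 4/12 years.
CIP gives F = S · g_MXN/g_BRL, so g_MXN/g_BRL = 3.90762/3.931 = 0.9940524.
MXN growth factor: (1 + 0.0634)^(4/12) = 1.0207018.
That pins the BRL growth at 1.0268088.
r = 1.0268088^(12/4) − 1 = 0.082602 → 8.26%.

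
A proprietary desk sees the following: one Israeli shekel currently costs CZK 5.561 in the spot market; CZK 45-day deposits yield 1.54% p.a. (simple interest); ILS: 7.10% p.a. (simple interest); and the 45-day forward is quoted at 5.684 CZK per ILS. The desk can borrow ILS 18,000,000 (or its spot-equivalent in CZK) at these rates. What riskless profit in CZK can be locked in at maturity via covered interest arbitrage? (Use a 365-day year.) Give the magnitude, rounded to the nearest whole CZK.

CZK 2,919,531

T = 45/365 years.
Invest the ILS and cover forward: 18,000,000 × 1.00875342466 × 5.684 = CZK 103,207,580.38.
Convert at spot and invest in CZK: 18,000,000 × 5.561 × 1.00189863014 = CZK 100,288,049.08.
The quoted forward overvalues ILS, so borrow CZK, buy ILS at spot, deposit the ILS at 7.10%, and sell the proceeds forward at 5.684.
Arbitrage profit = |103,207,580.38 − 100,288,049.08| = CZK 2,919,531.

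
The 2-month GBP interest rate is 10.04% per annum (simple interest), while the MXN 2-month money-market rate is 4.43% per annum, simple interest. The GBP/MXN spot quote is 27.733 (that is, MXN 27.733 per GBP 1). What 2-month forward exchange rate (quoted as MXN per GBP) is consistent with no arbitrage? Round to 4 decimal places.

27.4780

T = 2/12 years.
MXN growth factor: 1 + 0.0443×2/12 = 1.00738333.
GBP growth factor: 1 + 0.1004×2/12 = 1.01673333.
Forward (MXN per GBP) = 27.733 × 1.00738333 / 1.01673333 = 27.477964.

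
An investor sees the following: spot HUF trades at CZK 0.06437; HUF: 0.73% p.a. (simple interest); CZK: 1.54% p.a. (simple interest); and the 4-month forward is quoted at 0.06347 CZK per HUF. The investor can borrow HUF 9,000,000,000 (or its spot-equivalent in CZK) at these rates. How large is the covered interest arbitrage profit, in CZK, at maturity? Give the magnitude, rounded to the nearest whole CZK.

CZK 9,683,901

T = 4/12 years.
Keep in HUF, deliver into the forward: 9,000,000,000·1.00243333333·0.06347 = CZK 572,619,993.00.
Swap to CZK now, deposit: 9,000,000,000·0.06437·1.00513333333 = CZK 582,303,894.00.
The quoted forward undervalues HUF, so borrow HUF, convert to CZK at spot, deposit the CZK at 1.54%, and buy HUF forward at 0.06347 to cover the loan.
The gap between the two covered legs is CZK 9,683,901.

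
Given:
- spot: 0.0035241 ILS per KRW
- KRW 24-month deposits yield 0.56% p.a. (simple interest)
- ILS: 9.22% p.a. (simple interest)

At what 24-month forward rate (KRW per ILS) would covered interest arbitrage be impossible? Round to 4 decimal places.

T = 2 years.
Growth of 1 ILS over T: 1 + 0.0922×2 = 1.184400.
Growth of 1 KRW over T: 1 + 0.0056×2 = 1.011200.
Forward (ILS per KRW) = 0.0035241 × 1.184400 / 1.011200 = 0.00412771365.
Invert for KRW per ILS: 1 / 0.00412771365 = 242.2649.

242.2649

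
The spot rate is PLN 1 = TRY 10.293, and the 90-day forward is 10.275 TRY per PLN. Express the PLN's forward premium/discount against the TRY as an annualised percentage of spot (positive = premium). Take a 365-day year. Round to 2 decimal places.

-0.71%

T = 90/365 years.
Period premium: (10.275 − 10.293)/10.293 = -0.0017488.
Annualise by dividing by T: -0.0017488 / (90/365) = -0.007092 → -0.71%.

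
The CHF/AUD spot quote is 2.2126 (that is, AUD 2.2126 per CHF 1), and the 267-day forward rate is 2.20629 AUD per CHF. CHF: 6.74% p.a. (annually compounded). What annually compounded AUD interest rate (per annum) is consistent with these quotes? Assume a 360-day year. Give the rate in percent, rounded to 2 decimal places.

T = 267/360 years.
F/S = 2.20629/2.2126 = 0.9971482 = (growth of AUD) / (growth of CHF).
CHF growth factor: (1 + 0.0674)^(267/360) = 1.049565.
That pins the AUD growth at 1.0465719.
r = 1.0465719^(360/267) − 1 = 0.063298 → 6.33%.

6.33%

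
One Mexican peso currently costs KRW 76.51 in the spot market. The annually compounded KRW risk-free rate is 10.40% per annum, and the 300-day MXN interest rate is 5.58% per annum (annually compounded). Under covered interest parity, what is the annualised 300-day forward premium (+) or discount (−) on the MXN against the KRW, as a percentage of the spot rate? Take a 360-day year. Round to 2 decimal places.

+4.55%

T = 300/360 years.
CIP forward (KRW per MXN) = 76.51 × 1.0859443/1.0462883 = 79.40985.
Annualised premium = (F − S)/S × (1/T) = (79.40985 − 76.51)/76.51 ÷ (300/360) = 4.55%.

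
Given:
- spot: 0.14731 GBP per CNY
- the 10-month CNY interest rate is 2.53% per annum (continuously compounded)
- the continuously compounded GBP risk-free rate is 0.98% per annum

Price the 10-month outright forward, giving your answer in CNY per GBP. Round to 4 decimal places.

T = 10/12 years.
GBP growth factor: e^(0.0098×10/12) = 1.0082001.
Growth of 1 CNY over T: e^(0.0253×10/12) = 1.0213072.
So F = 0.14731 × 1.0082001 / 1.0213072 = 0.1454195 (GBP/CNY).
Quoted the other way: 1/0.1454195 = 6.8767 CNY per GBP.

6.8767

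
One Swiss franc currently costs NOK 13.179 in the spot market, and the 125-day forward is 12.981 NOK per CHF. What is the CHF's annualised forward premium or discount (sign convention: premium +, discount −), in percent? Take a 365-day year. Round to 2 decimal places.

T = 125/365 years.
CHF trades forward at -1.50239% vs spot over the period.
×(1/T) gives -4.39% p.a.

-4.39%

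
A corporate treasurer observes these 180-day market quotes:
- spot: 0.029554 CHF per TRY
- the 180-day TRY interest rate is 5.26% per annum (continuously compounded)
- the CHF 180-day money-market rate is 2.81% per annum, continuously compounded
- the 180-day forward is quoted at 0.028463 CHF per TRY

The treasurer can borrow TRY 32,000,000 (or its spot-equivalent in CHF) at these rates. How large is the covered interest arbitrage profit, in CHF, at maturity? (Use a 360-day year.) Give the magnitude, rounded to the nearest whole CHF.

T = 180/360 years.
Invest the TRY and cover forward: 32,000,000 × 1.0266489 × 0.028463 = CHF 935,088.24.
Convert at spot and invest in CHF: 32,000,000 × 0.029554 × 1.01414917 = CHF 959,109.27.
The quoted forward undervalues TRY, so borrow TRY, convert to CHF at spot, deposit the CHF at 2.81%, and buy TRY forward at 0.028463 to cover the loan.
Arbitrage profit = |935,088.24 − 959,109.27| = CHF 24,021.

CHF 24,021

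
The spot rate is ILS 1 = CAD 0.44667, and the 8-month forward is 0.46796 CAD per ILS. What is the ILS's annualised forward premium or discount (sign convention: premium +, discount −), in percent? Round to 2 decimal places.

+7.15%

T = 8/12 years.
ILS trades forward at +4.76638% vs spot over the period.
Annualise by dividing by T: 0.0476638 / (8/12) = 0.071496 → 7.15%.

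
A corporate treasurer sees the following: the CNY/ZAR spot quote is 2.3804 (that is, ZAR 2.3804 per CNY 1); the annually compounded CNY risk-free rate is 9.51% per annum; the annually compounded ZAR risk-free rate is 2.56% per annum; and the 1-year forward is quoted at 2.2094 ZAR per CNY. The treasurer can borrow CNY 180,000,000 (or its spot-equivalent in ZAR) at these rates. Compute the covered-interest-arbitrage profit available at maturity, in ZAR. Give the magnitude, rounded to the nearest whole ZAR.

ZAR 3,928,374

T = 1 year.
Route A — deposit CNY, sell forward: 180,000,000 × 1.095100 × 2.2094 = ZAR 435,512,509.20.
Route B — convert at spot, deposit ZAR: 180,000,000 × 2.3804 × 1.025600 = ZAR 439,440,883.20.
The quoted forward undervalues CNY, so borrow CNY, convert to ZAR at spot, deposit the ZAR at 2.56%, and buy CNY forward at 2.2094 to cover the loan.
The gap between the two covered legs is ZAR 3,928,374.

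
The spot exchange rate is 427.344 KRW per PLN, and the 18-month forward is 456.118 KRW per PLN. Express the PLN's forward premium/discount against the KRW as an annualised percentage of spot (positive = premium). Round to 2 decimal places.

T = 18/12 years.
Period premium: (456.118 − 427.344)/427.344 = 0.0673322.
Per annum: 0.0673322 / (18/12) = 0.044888 = 4.49%.

+4.49%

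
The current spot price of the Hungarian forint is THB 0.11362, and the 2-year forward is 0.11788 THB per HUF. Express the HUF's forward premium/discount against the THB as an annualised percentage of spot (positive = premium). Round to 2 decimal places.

+1.87%

T = 2 years.
(F − S)/S = (0.11788 − 0.11362)/0.11362 = 0.0374934.
Annualise by dividing by T: 0.0374934 / 2 = 0.018747 → 1.87%.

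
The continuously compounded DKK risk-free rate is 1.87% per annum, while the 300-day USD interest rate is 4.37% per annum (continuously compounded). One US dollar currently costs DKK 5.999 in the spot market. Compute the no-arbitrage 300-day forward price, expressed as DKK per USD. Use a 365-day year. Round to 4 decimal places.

5.8770

T = 300/365 years.
DKK accumulates by e^(0.0187×300/365) = 1.0154886.
USD growth factor: e^(0.0437×300/365) = 1.0365706.
CIP: F = S · (grow DKK)/(grow USD) = 5.999 × 1.0154886/1.0365706 = 5.876991 DKK per USD.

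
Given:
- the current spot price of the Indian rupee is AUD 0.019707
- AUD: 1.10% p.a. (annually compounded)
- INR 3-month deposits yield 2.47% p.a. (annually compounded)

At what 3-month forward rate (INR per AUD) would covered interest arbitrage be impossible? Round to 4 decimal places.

T = 3/12 years.
AUD accumulates by (1 + 0.0110)^(3/12) = 1.00273873.
INR growth factor: (1 + 0.0247)^(3/12) = 1.00611861.
So F = 0.019707 × 1.00273873 / 1.00611861 = 0.019640798 (AUD/INR).
Invert for INR per AUD: 1 / 0.019640798 = 50.9144.

50.9144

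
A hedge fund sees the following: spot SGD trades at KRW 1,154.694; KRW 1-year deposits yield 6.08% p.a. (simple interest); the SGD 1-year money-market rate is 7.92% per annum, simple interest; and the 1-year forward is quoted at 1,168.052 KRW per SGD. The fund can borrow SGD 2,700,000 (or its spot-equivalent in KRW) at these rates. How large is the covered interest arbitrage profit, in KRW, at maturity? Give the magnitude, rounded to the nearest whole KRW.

T = 1 year.
Route A — deposit SGD, sell forward: 2,700,000 × 1.079200 × 1168.052 = KRW 3,403,516,639.68.
Route B — convert at spot, deposit KRW: 2,700,000 × 1154.694 × 1.060800 = KRW 3,307,228,367.04.
The quoted forward overvalues SGD, so borrow KRW, buy SGD at spot, deposit the SGD at 7.92%, and sell the proceeds forward at 1,168.052.
Profit = 3,403,516,639.68 − 3,307,228,367.04 = KRW 96,288,273.

KRW 96,288,273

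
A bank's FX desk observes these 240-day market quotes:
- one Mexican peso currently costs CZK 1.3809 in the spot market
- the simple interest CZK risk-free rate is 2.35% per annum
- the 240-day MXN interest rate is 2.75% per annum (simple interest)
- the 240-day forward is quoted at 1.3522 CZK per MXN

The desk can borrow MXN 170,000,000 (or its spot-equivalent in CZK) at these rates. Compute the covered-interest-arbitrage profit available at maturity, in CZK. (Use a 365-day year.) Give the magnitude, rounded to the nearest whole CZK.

CZK 4,349,790

T = 240/365 years.
Keep in MXN, deliver into the forward: 170,000,000·1.01808219178·1.3522 = CZK 234,030,625.75.
Swap to CZK now, deposit: 170,000,000·1.3809·1.01545205479 = CZK 238,380,416.22.
The quoted forward undervalues MXN, so borrow MXN, convert to CZK at spot, deposit the CZK at 2.35%, and buy MXN forward at 1.3522 to cover the loan.
Arbitrage profit = |234,030,625.75 − 238,380,416.22| = CZK 4,349,790.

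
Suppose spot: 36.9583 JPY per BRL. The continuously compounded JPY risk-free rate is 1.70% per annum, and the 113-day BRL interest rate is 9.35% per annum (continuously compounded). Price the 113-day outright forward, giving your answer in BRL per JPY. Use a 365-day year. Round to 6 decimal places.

0.027706

T = 113/365 years.
JPY growth factor: e^(0.0170×113/365) = 1.0052769.
BRL growth factor: e^(0.0935×113/365) = 1.0293696.
CIP: F = S · (grow JPY)/(grow BRL) = 36.9583 × 1.0052769/1.0293696 = 36.09328 JPY per BRL.
Invert for BRL per JPY: 1 / 36.09328 = 0.027706.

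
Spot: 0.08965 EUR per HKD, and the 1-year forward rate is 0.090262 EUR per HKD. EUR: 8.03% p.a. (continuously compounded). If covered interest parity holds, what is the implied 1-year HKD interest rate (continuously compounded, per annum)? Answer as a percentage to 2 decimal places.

7.35%

T = 1 year.
CIP gives F = S · g_EUR/g_HKD, so g_EUR/g_HKD = 0.090262/0.08965 = 1.0068265.
EUR growth factor: e^(0.0803×1) = 1.0836121.
So the HKD growth factor = 1.076265.
Take logs: ln 1.076265 / 1 = 0.073497, so 7.35%.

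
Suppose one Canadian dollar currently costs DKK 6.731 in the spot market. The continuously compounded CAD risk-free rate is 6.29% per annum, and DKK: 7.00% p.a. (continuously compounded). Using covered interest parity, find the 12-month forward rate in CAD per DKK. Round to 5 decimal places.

T = 1 year.
Growth of 1 DKK over T: e^(0.0700×1) = 1.0725082.
CAD accumulates by e^(0.0629×1) = 1.0649203.
Forward (DKK per CAD) = 6.731 × 1.0725082 / 1.0649203 = 6.778961.
Invert for CAD per DKK: 1 / 6.778961 = 0.14752.

0.14752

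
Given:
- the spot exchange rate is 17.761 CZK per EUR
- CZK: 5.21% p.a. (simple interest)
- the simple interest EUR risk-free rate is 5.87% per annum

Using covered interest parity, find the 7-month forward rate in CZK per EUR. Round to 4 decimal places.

17.6949

T = 7/12 years.
Growth of 1 CZK over T: 1 + 0.0521×7/12 = 1.03039167.
EUR accumulates by 1 + 0.0587×7/12 = 1.03424167.
Forward (CZK per EUR) = 17.761 × 1.03039167 / 1.03424167 = 17.694884.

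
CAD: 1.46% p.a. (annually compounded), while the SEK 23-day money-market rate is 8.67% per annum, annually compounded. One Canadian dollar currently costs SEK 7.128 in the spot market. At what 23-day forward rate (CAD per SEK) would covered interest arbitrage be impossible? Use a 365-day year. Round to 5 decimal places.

0.13969

T = 23/365 years.
SEK accumulates by (1 + 0.0867)^(23/365) = 1.0052531.
CAD growth factor: (1 + 0.0146)^(23/365) = 1.0009138.
So F = 7.128 × 1.0052531 / 1.0009138 = 7.158902 (SEK/CAD).
Quoted the other way: 1/7.158902 = 0.13969 CAD per SEK.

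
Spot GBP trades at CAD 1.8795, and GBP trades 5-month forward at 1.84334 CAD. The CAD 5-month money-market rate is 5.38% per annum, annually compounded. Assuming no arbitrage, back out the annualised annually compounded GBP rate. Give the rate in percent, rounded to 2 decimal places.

10.41%

T = 5/12 years.
F/S = 1.84334/1.8795 = 0.9807608 = (growth of CAD) / (growth of GBP).
The CAD side grows by (1 + 0.0538)^(5/12) = 1.0220746.
Hence g_GBP = 1.0421242.
r = 1.0421242^(12/5) − 1 = 0.104096 → 10.41%.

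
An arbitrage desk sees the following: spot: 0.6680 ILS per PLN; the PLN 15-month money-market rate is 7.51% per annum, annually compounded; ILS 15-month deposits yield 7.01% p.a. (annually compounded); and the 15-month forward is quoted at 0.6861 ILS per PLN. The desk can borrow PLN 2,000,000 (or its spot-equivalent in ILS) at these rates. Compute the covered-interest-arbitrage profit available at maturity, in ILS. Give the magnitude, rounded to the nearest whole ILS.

ILS 48,127

T = 15/12 years.
Route A — deposit PLN, sell forward: 2,000,000 × 1.094740228 × 0.6861 = ILS 1,502,202.54.
Route B — convert at spot, deposit ILS: 2,000,000 × 0.6680 × 1.088379756 = ILS 1,454,075.35.
The quoted forward overvalues PLN, so borrow ILS, buy PLN at spot, deposit the PLN at 7.51%, and sell the proceeds forward at 0.6861.
The gap between the two covered legs is ILS 48,127.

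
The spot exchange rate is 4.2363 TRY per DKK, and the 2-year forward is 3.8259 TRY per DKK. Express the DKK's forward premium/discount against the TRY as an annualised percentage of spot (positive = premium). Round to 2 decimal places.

T = 2 years.
Period premium: (3.8259 − 4.2363)/4.2363 = -0.0968770.
Annualise by dividing by T: -0.0968770 / 2 = -0.048439 → -4.84%.

-4.84%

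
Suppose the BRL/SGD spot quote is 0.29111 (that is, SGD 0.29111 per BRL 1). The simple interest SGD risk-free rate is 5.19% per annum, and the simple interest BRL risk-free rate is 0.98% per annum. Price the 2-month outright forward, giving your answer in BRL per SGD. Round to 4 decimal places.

3.4112

T = 2/12 years.
SGD growth factor: 1 + 0.0519×2/12 = 1.008650.
Growth of 1 BRL over T: 1 + 0.0098×2/12 = 1.0016333.
So F = 0.29111 × 1.008650 / 1.0016333 = 0.2931493 (SGD/BRL).
Invert for BRL per SGD: 1 / 0.2931493 = 3.4112.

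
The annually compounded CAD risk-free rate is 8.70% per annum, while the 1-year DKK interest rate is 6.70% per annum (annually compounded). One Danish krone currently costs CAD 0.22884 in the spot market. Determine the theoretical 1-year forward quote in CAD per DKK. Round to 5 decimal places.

0.23313

T = 1 year.
CAD accumulates by (1 + 0.0870)^1 = 1.087000.
DKK accumulates by (1 + 0.0670)^1 = 1.067000.
CIP: F = S · (grow CAD)/(grow DKK) = 0.22884 × 1.087000/1.067000 = 0.2331294 CAD per DKK.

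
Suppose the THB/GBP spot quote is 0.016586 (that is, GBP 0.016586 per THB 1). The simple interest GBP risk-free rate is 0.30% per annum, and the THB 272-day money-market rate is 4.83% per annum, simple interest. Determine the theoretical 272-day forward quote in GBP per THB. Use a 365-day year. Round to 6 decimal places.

T = 272/365 years.
GBP growth factor: 1 + 0.0030×272/365 = 1.0022356.
Growth of 1 THB over T: 1 + 0.0483×272/365 = 1.0359934.
So F = 0.016586 × 1.0022356 / 1.0359934 = 0.01604555 (GBP/THB).

0.016046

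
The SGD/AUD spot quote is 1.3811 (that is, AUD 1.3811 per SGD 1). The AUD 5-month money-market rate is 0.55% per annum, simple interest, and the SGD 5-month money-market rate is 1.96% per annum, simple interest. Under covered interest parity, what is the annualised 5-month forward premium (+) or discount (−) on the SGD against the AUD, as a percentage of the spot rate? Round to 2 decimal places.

-1.40%

T = 5/12 years.
CIP forward (AUD per SGD) = 1.3811 × 1.0022917/1.0081667 = 1.3730518.
(F − S)/S ÷ T = (1.3730518 − 1.3811)/1.3811/(5/12) = -0.013986 → -1.40%.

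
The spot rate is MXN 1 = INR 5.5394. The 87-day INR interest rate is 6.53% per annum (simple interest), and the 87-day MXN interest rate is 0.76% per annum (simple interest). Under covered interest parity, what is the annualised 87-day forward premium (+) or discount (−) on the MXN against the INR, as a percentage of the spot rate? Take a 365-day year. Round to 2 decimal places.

+5.76%

T = 87/365 years.
F = S · g_INR/g_MXN = 5.5394 × 1.0155647/1.0018115 = 5.6154467.
(F − S)/S ÷ T = (5.6154467 − 5.5394)/5.5394/(87/365) = 0.057596 → 5.76%.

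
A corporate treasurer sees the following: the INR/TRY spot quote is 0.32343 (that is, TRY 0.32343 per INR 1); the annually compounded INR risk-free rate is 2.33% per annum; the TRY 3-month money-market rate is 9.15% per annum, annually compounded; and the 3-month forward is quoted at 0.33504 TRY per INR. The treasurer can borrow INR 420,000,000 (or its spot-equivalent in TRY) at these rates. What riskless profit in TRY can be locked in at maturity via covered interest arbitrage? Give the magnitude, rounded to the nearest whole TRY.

T = 3/12 years.
Route A — deposit INR, sell forward: 420,000,000 × 1.00577478493 × 0.33504 = TRY 141,529,409.26.
Route B — convert at spot, deposit TRY: 420,000,000 × 0.32343 × 1.02212952879 = TRY 138,846,688.47.
The quoted forward overvalues INR, so borrow TRY, buy INR at spot, deposit the INR at 2.33%, and sell the proceeds forward at 0.33504.
Profit = 141,529,409.26 − 138,846,688.47 = TRY 2,682,721.

TRY 2,682,721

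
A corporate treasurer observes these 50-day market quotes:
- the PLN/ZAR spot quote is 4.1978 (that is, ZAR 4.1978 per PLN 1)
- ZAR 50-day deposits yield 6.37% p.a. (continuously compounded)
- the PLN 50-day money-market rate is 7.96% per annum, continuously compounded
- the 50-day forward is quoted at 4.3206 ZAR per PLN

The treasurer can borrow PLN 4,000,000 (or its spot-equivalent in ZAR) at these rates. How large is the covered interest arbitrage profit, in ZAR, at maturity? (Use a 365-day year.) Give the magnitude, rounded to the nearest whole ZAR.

ZAR 533,519

T = 50/365 years.
Route A — deposit PLN, sell forward: 4,000,000 × 1.0109637761 × 4.3206 = ZAR 17,471,880.36.
Route B — convert at spot, deposit ZAR: 4,000,000 × 4.1978 × 1.0087642102 = ZAR 16,938,361.61.
The quoted forward overvalues PLN, so borrow ZAR, buy PLN at spot, deposit the PLN at 7.96%, and sell the proceeds forward at 4.3206.
Profit = 17,471,880.36 − 16,938,361.61 = ZAR 533,519.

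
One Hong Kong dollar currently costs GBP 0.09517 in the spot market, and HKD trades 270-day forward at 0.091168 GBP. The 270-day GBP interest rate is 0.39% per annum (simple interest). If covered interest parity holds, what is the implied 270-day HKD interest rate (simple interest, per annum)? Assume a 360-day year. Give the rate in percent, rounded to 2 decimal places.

T = 270/360 years.
CIP gives F = S · g_GBP/g_HKD, so g_GBP/g_HKD = 0.091168/0.09517 = 0.9579489.
GBP growth factor: 1 + 0.0039×270/360 = 1.002925.
So the HKD growth factor = 1.0469504.
r = (1.0469504 − 1)/(270/360) = 0.062601 → 6.26%.

6.26%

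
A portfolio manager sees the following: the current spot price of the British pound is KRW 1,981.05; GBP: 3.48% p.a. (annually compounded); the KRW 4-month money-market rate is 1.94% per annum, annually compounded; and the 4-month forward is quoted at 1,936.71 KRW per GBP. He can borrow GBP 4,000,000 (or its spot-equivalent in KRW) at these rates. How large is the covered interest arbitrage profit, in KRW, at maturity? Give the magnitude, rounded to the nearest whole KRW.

T = 4/12 years.
Route A — deposit GBP, sell forward: 4,000,000 × 1.011467982638 × 1936.71 = KRW 7,835,680,626.62.
Route B — convert at spot, deposit KRW: 4,000,000 × 1981.05 × 1.006425293844 = KRW 7,975,115,313.48.
The quoted forward undervalues GBP, so borrow GBP, convert to KRW at spot, deposit the KRW at 1.94%, and buy GBP forward at 1,936.71 to cover the loan.
Profit = 7,975,115,313.48 − 7,835,680,626.62 = KRW 139,434,687.

KRW 139,434,687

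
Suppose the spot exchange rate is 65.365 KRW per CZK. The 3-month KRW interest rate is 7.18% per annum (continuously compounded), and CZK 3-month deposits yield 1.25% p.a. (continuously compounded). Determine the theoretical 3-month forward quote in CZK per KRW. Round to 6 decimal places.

0.015074

T = 3/12 years.
Growth of 1 KRW over T: e^(0.0718×3/12) = 1.0181121.
CZK accumulates by e^(0.0125×3/12) = 1.0031299.
Forward (KRW per CZK) = 65.365 × 1.0181121 / 1.0031299 = 66.34126.
Invert for CZK per KRW: 1 / 66.34126 = 0.015074.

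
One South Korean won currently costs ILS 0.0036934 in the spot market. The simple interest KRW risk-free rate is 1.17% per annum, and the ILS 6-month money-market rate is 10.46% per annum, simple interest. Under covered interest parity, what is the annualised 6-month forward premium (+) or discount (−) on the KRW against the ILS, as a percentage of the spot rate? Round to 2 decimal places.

T = 6/12 years.
F = S · g_ILS/g_KRW = 0.0036934 × 1.052300/1.005850 = 0.0038639607.
Annualised premium = (F − S)/S × (1/T) = (0.0038639607 − 0.0036934)/0.0036934 ÷ (6/12) = 9.24%.

+9.24%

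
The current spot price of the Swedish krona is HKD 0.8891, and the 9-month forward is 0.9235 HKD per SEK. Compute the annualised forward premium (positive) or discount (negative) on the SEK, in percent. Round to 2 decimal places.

+5.16%

T = 9/12 years.
SEK trades forward at +3.86908% vs spot over the period.
×(1/T) gives 5.16% p.a.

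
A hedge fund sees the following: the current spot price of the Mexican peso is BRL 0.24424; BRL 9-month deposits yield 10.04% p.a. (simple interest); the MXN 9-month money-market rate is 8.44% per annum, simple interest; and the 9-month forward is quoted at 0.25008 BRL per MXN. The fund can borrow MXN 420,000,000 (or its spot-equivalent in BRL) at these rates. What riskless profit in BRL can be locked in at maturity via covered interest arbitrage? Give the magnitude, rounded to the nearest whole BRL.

BRL 1,377,093

T = 9/12 years.
Route A — deposit MXN, sell forward: 420,000,000 × 1.063300 × 0.25008 = BRL 111,682,226.88.
Route B — convert at spot, deposit BRL: 420,000,000 × 0.24424 × 1.075300 = BRL 110,305,134.24.
The quoted forward overvalues MXN, so borrow BRL, buy MXN at spot, deposit the MXN at 8.44%, and sell the proceeds forward at 0.25008.
Profit = 111,682,226.88 − 110,305,134.24 = BRL 1,377,093.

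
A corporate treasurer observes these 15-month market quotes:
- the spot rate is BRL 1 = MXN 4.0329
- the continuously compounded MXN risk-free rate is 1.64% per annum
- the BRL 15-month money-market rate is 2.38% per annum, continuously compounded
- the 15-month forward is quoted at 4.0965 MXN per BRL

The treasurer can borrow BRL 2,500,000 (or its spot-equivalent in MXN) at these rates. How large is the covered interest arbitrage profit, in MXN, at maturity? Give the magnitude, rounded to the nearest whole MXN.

T = 15/12 years.
Keep in BRL, deliver into the forward: 2,500,000·1.0301969525·4.0965 = MXN 10,550,504.54.
Swap to MXN now, deposit: 2,500,000·4.0329·1.0207115682 = MXN 10,291,069.21.
The quoted forward overvalues BRL, so borrow MXN, buy BRL at spot, deposit the BRL at 2.38%, and sell the proceeds forward at 4.0965.
Profit = 10,550,504.54 − 10,291,069.21 = MXN 259,435.

MXN 259,435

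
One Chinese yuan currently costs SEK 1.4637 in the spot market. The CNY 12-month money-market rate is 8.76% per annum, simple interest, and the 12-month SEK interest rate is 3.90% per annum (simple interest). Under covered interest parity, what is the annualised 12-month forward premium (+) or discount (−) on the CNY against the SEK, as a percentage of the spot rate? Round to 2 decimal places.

-4.47%

T = 1 year.
F = S · g_SEK/g_CNY = 1.4637 × 1.039000/1.087600 = 1.3982938.
(F − S)/S ÷ T = (1.3982938 − 1.4637)/1.4637/1 = -0.044686 → -4.47%.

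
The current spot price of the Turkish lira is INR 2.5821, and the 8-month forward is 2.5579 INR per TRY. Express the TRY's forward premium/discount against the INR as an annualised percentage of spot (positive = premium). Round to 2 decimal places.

T = 8/12 years.
TRY trades forward at -0.93722% vs spot over the period.
×(1/T) gives -1.41% p.a.

-1.41%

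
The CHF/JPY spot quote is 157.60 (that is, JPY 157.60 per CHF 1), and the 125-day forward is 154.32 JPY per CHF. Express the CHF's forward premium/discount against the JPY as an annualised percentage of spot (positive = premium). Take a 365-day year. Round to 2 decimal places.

T = 125/365 years.
(F − S)/S = (154.32 − 157.6)/157.6 = -0.0208122.
×(1/T) gives -6.08% p.a.

-6.08%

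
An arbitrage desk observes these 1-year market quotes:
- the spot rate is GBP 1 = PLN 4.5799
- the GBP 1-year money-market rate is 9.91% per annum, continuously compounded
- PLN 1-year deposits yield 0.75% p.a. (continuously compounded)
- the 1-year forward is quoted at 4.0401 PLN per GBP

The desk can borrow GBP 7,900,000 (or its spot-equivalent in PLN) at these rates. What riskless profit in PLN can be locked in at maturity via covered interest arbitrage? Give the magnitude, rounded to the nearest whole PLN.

T = 1 year.
Keep in GBP, deliver into the forward: 7,900,000·1.1041767117·4.0401 = PLN 35,241,776.23.
Swap to PLN now, deposit: 7,900,000·4.5799·1.0075281954 = PLN 36,453,589.22.
The quoted forward undervalues GBP, so borrow GBP, convert to PLN at spot, deposit the PLN at 0.75%, and buy GBP forward at 4.0401 to cover the loan.
Arbitrage profit = |35,241,776.23 − 36,453,589.22| = PLN 1,211,813.

PLN 1,211,813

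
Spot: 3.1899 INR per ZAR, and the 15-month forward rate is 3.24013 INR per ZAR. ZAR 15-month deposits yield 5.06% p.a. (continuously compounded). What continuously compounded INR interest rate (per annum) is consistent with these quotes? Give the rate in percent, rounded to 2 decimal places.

6.31%

T = 15/12 years.
F/S = 3.24013/3.1899 = 1.0157466 = (growth of INR) / (growth of ZAR).
ZAR growth factor: e^(0.0506×15/12) = 1.0652931.
Hence g_INR = 1.0820678.
Take logs: ln 1.0820678 / (15/12) = 0.063099, so 6.31%.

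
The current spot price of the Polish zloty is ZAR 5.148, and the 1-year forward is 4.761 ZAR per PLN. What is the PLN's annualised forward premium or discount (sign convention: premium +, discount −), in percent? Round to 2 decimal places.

T = 1 year.
PLN trades forward at -7.51748% vs spot over the period.
Annualise by dividing by T: -0.0751748 / 1 = -0.075175 → -7.52%.

-7.52%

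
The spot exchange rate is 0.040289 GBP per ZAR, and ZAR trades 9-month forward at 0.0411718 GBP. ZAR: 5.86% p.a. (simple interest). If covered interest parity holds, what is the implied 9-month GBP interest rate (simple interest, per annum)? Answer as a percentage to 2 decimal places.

8.91%

T = 9/12 years.
By CIP, F/S equals the GBP-to-ZAR growth ratio: 0.0411718/0.040289 = 1.0219117.
ZAR growth factor: 1 + 0.0586×9/12 = 1.043950.
So the GBP growth factor = 1.0668247.
r = (1.0668247 − 1)/(9/12) = 0.089100 → 8.91%.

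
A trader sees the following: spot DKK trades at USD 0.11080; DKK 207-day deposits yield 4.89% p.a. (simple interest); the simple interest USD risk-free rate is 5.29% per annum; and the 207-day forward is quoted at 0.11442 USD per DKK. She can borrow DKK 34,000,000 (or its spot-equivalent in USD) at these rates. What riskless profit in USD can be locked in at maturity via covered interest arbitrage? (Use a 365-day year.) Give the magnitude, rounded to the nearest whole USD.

USD 117,947

T = 207/365 years.
Route A — deposit DKK, sell forward: 34,000,000 × 1.027732329 × 0.11442 = USD 3,998,166.52.
Route B — convert at spot, deposit USD: 34,000,000 × 0.11080 × 1.030000822 = USD 3,880,219.10.
The quoted forward overvalues DKK, so borrow USD, buy DKK at spot, deposit the DKK at 4.89%, and sell the proceeds forward at 0.11442.
Arbitrage profit = |3,998,166.52 − 3,880,219.10| = USD 117,947.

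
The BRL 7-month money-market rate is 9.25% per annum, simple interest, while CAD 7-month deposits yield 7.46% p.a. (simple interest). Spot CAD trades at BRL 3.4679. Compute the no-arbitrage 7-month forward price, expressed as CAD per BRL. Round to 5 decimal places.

0.28550

T = 7/12 years.
Growth of 1 BRL over T: 1 + 0.0925×7/12 = 1.0539583.
CAD accumulates by 1 + 0.0746×7/12 = 1.0435167.
Forward (BRL per CAD) = 3.4679 × 1.0539583 / 1.0435167 = 3.502600.
Quoted the other way: 1/3.502600 = 0.28550 CAD per BRL.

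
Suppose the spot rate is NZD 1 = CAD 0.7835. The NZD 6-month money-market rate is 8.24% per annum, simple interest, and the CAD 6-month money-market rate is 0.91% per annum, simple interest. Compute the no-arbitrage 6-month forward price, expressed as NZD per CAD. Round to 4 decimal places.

1.3229

T = 6/12 years.
Growth of 1 CAD over T: 1 + 0.0091×6/12 = 1.004550.
NZD growth factor: 1 + 0.0824×6/12 = 1.041200.
CIP: F = S · (grow CAD)/(grow NZD) = 0.7835 × 1.004550/1.041200 = 0.7559210 CAD per NZD.
Quoted the other way: 1/0.7559210 = 1.3229 NZD per CAD.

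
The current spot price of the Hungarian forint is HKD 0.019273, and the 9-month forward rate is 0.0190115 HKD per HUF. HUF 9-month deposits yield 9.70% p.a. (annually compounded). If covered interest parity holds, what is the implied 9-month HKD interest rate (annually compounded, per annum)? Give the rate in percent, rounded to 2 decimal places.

T = 9/12 years.
CIP gives F = S · g_HKD/g_HUF, so g_HKD/g_HUF = 0.0190115/0.019273 = 0.9864318.
The HUF side grows by (1 + 0.0970)^(9/12) = 1.0719017.
So the HKD growth factor = 1.0573579.
r = 1.0573579^(12/9) − 1 = 0.077199 → 7.72%.

7.72%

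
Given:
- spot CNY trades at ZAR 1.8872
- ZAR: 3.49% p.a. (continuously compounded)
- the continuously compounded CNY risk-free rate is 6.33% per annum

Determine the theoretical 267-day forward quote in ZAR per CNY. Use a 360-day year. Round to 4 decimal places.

1.8479

T = 267/360 years.
ZAR growth factor: e^(0.0349×267/360) = 1.0262221.
Growth of 1 CNY over T: e^(0.0633×267/360) = 1.048067.
So F = 1.8872 × 1.0262221 / 1.048067 = 1.847865 (ZAR/CNY).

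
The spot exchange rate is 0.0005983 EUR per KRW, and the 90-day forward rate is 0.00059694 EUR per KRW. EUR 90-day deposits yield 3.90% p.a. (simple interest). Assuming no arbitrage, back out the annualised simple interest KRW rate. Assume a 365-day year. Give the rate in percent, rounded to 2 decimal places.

T = 90/365 years.
F/S = 0.00059694/0.0005983 = 0.9977269 = (growth of EUR) / (growth of KRW).
EUR growth factor: 1 + 0.0390×90/365 = 1.0096164.
That pins the KRW growth at 1.0119166.
(1.0119166 − 1)/T = 0.048328, i.e. 4.83%.

4.83%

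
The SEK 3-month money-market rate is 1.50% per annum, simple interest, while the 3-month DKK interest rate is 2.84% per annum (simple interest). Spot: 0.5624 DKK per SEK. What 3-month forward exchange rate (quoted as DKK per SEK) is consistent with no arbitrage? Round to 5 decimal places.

T = 3/12 years.
Growth of 1 DKK over T: 1 + 0.0284×3/12 = 1.007100.
SEK growth factor: 1 + 0.0150×3/12 = 1.003750.
So F = 0.5624 × 1.007100 / 1.003750 = 0.5642770 (DKK/SEK).

0.56428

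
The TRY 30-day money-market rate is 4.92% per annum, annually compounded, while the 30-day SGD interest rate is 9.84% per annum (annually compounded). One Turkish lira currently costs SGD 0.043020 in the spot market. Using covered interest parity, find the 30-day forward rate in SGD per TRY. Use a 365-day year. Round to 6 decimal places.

T = 30/365 years.
Growth of 1 SGD over T: (1 + 0.0984)^(30/365) = 1.0077439.
TRY accumulates by (1 + 0.0492)^(30/365) = 1.0039553.
CIP: F = S · (grow SGD)/(grow TRY) = 0.04302 × 1.0077439/1.0039553 = 0.04318234 SGD per TRY.

0.043182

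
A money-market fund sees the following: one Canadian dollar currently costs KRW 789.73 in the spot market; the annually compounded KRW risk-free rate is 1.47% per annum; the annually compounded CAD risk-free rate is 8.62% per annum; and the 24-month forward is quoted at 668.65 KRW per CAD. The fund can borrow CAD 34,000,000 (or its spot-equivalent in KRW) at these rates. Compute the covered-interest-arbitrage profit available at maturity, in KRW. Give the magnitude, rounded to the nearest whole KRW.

KRW 823,653,096

T = 2 years.
Invest the CAD and cover forward: 34,000,000 × 1.17983044 × 668.65 = KRW 26,822,383,206.00.
Convert at spot and invest in KRW: 34,000,000 × 789.73 × 1.02961609 = KRW 27,646,036,301.69.
The quoted forward undervalues CAD, so borrow CAD, convert to KRW at spot, deposit the KRW at 1.47%, and buy CAD forward at 668.65 to cover the loan.
Profit = 27,646,036,301.69 − 26,822,383,206.00 = KRW 823,653,096.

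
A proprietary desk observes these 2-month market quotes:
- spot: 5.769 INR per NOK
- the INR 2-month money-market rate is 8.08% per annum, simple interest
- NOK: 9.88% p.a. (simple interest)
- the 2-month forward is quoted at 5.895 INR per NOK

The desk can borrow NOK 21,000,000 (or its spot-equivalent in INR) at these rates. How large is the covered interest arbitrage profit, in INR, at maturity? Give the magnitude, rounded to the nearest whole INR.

INR 3,053,018

T = 2/12 years.
Invest the NOK and cover forward: 21,000,000 × 1.01646666667 × 5.895 = INR 125,833,491.00.
Convert at spot and invest in INR: 21,000,000 × 5.769 × 1.01346666667 = INR 122,780,473.20.
The quoted forward overvalues NOK, so borrow INR, buy NOK at spot, deposit the NOK at 9.88%, and sell the proceeds forward at 5.895.
Arbitrage profit = |125,833,491.00 − 122,780,473.20| = INR 3,053,018.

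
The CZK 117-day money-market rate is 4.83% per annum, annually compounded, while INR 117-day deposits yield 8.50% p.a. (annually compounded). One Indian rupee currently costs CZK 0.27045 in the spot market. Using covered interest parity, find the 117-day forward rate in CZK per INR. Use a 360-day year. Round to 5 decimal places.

0.26744

T = 117/360 years.
CZK growth factor: (1 + 0.0483)^(117/360) = 1.0154483.
Growth of 1 INR over T: (1 + 0.0850)^(117/360) = 1.0268681.
So F = 0.27045 × 1.0154483 / 1.0268681 = 0.2674423 (CZK/INR).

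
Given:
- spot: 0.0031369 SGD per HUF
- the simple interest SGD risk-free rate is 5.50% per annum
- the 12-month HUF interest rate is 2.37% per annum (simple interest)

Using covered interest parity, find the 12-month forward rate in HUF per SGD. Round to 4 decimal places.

T = 1 year.
Growth of 1 SGD over T: 1 + 0.0550×1 = 1.055000.
Growth of 1 HUF over T: 1 + 0.0237×1 = 1.023700.
So F = 0.0031369 × 1.055000 / 1.023700 = 0.00323281186 (SGD/HUF).
Quoted the other way: 1/0.00323281186 = 309.3282 HUF per SGD.

309.3282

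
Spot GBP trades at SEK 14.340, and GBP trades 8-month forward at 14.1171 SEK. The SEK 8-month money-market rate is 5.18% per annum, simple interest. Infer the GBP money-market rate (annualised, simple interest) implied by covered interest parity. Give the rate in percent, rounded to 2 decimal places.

T = 8/12 years.
F/S = 14.1171/14.34 = 0.9844561 = (growth of SEK) / (growth of GBP).
SEK growth factor: 1 + 0.0518×8/12 = 1.0345333.
So the GBP growth factor = 1.0508679.
(1.0508679 − 1)/T = 0.076302, i.e. 7.63%.

7.63%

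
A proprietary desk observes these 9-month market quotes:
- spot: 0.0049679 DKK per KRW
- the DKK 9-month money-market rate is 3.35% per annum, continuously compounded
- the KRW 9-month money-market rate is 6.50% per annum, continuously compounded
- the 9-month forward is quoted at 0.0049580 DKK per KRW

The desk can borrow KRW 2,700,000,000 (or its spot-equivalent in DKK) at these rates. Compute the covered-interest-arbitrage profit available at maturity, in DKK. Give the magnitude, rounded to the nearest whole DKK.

T = 9/12 years.
Invest the KRW and cover forward: 2,700,000,000 × 1.0499578285 × 0.0049580 = DKK 14,055,365.47.
Convert at spot and invest in DKK: 2,700,000,000 × 0.0049679 × 1.0254432929 = DKK 13,754,609.28.
The quoted forward overvalues KRW, so borrow DKK, buy KRW at spot, deposit the KRW at 6.50%, and sell the proceeds forward at 0.0049580.
The gap between the two covered legs is DKK 300,756.

DKK 300,756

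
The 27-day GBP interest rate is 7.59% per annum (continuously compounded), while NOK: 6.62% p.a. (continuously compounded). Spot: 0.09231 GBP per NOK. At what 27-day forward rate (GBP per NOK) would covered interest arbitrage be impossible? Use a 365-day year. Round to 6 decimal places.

T = 27/365 years.
GBP growth factor: e^(0.0759×27/365) = 1.0056303.
Growth of 1 NOK over T: e^(0.0662×27/365) = 1.004909.
CIP: F = S · (grow GBP)/(grow NOK) = 0.09231 × 1.0056303/1.004909 = 0.09237626 GBP per NOK.

0.092376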